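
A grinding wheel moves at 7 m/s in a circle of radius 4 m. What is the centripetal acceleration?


Given: v = 7 m/s, r = 4 m
Using a_c = v^2 / r
a_c = 7^2 / 4
a_c = 49 / 4
a_c = 49/4 m/s^2

49/4 m/s^2


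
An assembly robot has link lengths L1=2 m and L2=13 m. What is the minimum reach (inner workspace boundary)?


Given: L1 = 2 m, L2 = 13 m
For a 2-link planar arm, min reach = |L1 - L2| (second link folded back)
Min reach = |2 - 13|
Min reach = 11 m

11 m


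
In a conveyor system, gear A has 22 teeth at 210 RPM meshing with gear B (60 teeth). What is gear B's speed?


Given: N1 = 22 teeth, w1 = 210 RPM, N2 = 60 teeth
Using N1*w1 = N2*w2
w2 = N1*w1 / N2
w2 = 22*210 / 60
w2 = 4620 / 60
w2 = 77 RPM

77 RPM


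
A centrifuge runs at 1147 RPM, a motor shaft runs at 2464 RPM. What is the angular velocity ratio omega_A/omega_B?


Given: RPM_A = 1147, RPM_B = 2464
omega = 2*pi*RPM/60, so omega_A/omega_B = RPM_A / RPM_B
omega_A/omega_B = 1147 / 2464
omega_A/omega_B = 1147/2464

1147/2464


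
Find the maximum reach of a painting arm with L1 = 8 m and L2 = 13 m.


Given: L1 = 8 m, L2 = 13 m
For a 2-link planar arm, max reach = L1 + L2 (fully extended)
Max reach = 8 + 13
Max reach = 21 m

21 m


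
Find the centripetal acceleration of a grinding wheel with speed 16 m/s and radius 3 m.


Given: v = 16 m/s, r = 3 m
Using a_c = v^2 / r
a_c = 16^2 / 3
a_c = 256 / 3
a_c = 256/3 m/s^2

256/3 m/s^2


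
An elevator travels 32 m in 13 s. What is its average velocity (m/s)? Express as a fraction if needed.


Given: distance d = 32 m, time t = 13 s
Using v = d / t
v = 32 / 13
v = 32/13 m/s

32/13 m/s


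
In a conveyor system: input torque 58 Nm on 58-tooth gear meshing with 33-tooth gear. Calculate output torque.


Given: N1 = 58, N2 = 33, T1 = 58 Nm
Using T2/T1 = N2/N1
T2 = T1 * N2 / N1
T2 = 58 * 33 / 58
T2 = 1914 / 58
T2 = 33 Nm

33 Nm


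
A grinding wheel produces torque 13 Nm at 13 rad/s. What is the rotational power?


Given: tau = 13 Nm, omega = 13 rad/s
Using P = tau * omega
P = 13 * 13
P = 169 W

169 W


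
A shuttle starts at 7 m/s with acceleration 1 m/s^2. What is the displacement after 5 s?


Given: v0 = 7 m/s, a = 1 m/s^2, t = 5 s
Using s = v0*t + (1/2)*a*t^2
s = 7*5 + (1/2)*1*5^2
s = 35 + (1/2)*25
s = 35 + 25/2
s = 95/2

95/2 m


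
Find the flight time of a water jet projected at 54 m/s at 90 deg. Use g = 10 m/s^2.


Given: v0 = 54 m/s, theta = 90 deg, g = 10 m/s^2
sin(90) = 1
Using T = 2*v0*sin(theta) / g
T = 2*54*1 / 10
T = 108 / 10
T = 54/5 s

54/5 s


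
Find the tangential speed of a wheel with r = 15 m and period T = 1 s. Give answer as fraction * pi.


Given: radius r = 15 m, period T = 1 s
Using v = 2*pi*r / T
v = 2*pi*15 / 1
v = 30*pi / 1
v = 30*pi m/s

30*pi m/s


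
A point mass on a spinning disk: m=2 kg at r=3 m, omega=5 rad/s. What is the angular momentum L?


Given: m = 2 kg, r = 3 m, omega = 5 rad/s
For a point mass: I = m*r^2
I = 2*3^2 = 2*9 = 18
L = I*omega = 18*5
L = 90 kg*m^2/s

90 kg*m^2/s


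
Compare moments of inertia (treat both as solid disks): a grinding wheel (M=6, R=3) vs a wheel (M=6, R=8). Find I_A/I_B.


Given: M1=6 kg, R1=3 m, M2=6 kg, R2=8 m
For a disk: I = (1/2)*M*R^2, so I_A/I_B = (M1*R1^2)/(M2*R2^2)
M1*R1^2 = 6*9 = 54
M2*R2^2 = 6*64 = 384
I_A/I_B = 54/384 = 9/64

9/64


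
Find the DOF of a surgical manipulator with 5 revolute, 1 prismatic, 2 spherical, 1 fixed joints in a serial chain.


Given: serial robot with 5 revolute, 1 prismatic, 2 spherical, 1 fixed joints
DOF contribution per joint type: revolute=1, prismatic=1, spherical=3, fixed=0
DOF = 5*1 + 1*1 + 2*3 + 1*0
DOF = 12

12


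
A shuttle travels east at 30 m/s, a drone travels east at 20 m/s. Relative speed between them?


Given: v_A = 30 m/s east, v_B = 20 m/s east
Both move in the same direction; relative speed = |v_A - v_B|
|30 - 20| = |10|
= 10 m/s

10 m/s


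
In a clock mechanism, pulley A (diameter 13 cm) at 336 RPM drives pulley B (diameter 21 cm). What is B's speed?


Given: D1 = 13 cm, w1 = 336 RPM, D2 = 21 cm
Using D1*w1 = D2*w2
w2 = D1*w1 / D2
w2 = 13*336 / 21
w2 = 4368 / 21
w2 = 208 RPM

208 RPM


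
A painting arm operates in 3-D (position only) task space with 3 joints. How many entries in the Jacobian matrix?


Given: task space dimension = 3, joints = 3
Jacobian is a 3 x 3 matrix
Total entries = rows * columns
Total = 3 * 3
Total = 9

9


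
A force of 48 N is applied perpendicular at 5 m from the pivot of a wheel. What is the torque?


Given: F = 48 N, r = 5 m, angle = 90 deg (perpendicular)
Using tau = F * r * sin(90)
sin(90) = 1
tau = 48 * 5 * 1
tau = 240 Nm

240 Nm


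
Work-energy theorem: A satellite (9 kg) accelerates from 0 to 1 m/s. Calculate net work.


Given: m = 9 kg, v0 = 0 m/s, v = 1 m/s
Using W = (1/2)*m*(v^2 - v0^2)
v^2 = 1^2 = 1
v0^2 = 0^2 = 0
v^2 - v0^2 = 1 - 0 = 1
W = (1/2)*9*1 = 9/2 J

9/2 J


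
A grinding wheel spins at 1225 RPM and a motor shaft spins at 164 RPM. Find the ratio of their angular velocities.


Given: RPM_A = 1225, RPM_B = 164
omega = 2*pi*RPM/60, so omega_A/omega_B = RPM_A / RPM_B
omega_A/omega_B = 1225 / 164
omega_A/omega_B = 1225/164

1225/164


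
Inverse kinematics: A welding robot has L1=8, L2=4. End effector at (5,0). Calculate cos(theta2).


Given: L1 = 8, L2 = 4, target (x, y) = (5, 0)
Using cos(theta2) = (x^2 + y^2 - L1^2 - L2^2) / (2*L1*L2)
x^2 + y^2 = 5^2 + 0 = 25
L1^2 + L2^2 = 64 + 16 = 80
Numerator = 25 - 80 = -55
Denominator = 2*8*4 = 64
cos(theta2) = -55/64 = -55/64

-55/64


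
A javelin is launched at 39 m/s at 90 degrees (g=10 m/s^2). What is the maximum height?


Given: v0 = 39 m/s, theta = 90 deg, g = 10 m/s^2
sin^2(90) = 1
Using H = v0^2 * sin^2(theta) / (2*g)
H = 39^2 * 1 / (2*10)
H = 1521 * 1 / 20
H = 1521 / 20
H = 1521/20 m

1521/20 m


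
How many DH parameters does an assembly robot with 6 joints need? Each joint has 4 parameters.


Given: 6 joints, 4 DH parameters per joint (d, theta, a, alpha)
Total DH parameters = number_of_joints * 4
Total = 6 * 4
Total = 24

24


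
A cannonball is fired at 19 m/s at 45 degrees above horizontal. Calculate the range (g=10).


Given: v0 = 19 m/s, theta = 45 deg, g = 10 m/s^2
sin(2*45) = sin(90) = 1
Using R = v0^2 * sin(2*theta) / g
R = 19^2 * 1 / 10
R = 361 / 10
R = 361/10 m

361/10 m


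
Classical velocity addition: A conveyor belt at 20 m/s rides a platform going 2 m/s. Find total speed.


Given: object velocity = 20 m/s, platform velocity = 2 m/s (same direction)
Using classical velocity addition: v_total = v_object + v_platform
v_total = 20 + 2
v_total = 22 m/s

22 m/s


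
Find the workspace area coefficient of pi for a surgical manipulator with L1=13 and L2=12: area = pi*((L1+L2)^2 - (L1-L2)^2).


Given: L1 = 13, L2 = 12
(L1+L2)^2 = (25)^2 = 625
(L1-L2)^2 = (1)^2 = 1
Difference = 625 - 1 = 624
This equals 4*L1*L2 = 4*13*12 = 624
Workspace area = 624*pi

624


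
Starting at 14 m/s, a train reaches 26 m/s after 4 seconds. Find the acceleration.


Given: initial velocity v0 = 14 m/s, final velocity v = 26 m/s, time t = 4 s
Using a = (v - v0) / t
a = (26 - 14) / 4
a = 12 / 4
a = 3 m/s^2

3 m/s^2


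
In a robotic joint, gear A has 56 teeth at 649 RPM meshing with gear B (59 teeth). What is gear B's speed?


Given: N1 = 56 teeth, w1 = 649 RPM, N2 = 59 teeth
Using N1*w1 = N2*w2
w2 = N1*w1 / N2
w2 = 56*649 / 59
w2 = 36344 / 59
w2 = 616 RPM

616 RPM


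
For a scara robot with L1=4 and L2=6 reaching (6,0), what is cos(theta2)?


Given: L1 = 4, L2 = 6, target (x, y) = (6, 0)
Using cos(theta2) = (x^2 + y^2 - L1^2 - L2^2) / (2*L1*L2)
x^2 + y^2 = 6^2 + 0 = 36
L1^2 + L2^2 = 16 + 36 = 52
Numerator = 36 - 52 = -16
Denominator = 2*4*6 = 48
cos(theta2) = -16/48 = -1/3

-1/3


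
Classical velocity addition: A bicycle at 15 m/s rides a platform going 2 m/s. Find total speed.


Given: object velocity = 15 m/s, platform velocity = 2 m/s (same direction)
Using classical velocity addition: v_total = v_object + v_platform
v_total = 15 + 2
v_total = 17 m/s

17 m/s


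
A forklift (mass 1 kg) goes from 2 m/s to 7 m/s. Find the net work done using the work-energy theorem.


Given: m = 1 kg, v0 = 2 m/s, v = 7 m/s
Using W = (1/2)*m*(v^2 - v0^2)
v^2 = 7^2 = 49
v0^2 = 2^2 = 4
v^2 - v0^2 = 49 - 4 = 45
W = (1/2)*1*45 = 45/2 J

45/2 J


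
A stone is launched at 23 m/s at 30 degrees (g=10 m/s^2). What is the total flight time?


Given: v0 = 23 m/s, theta = 30 deg, g = 10 m/s^2
sin(30) = 1/2
Using T = 2*v0*sin(theta) / g
T = 2*23*1/2 / 10
T = 23 / 10
T = 23/10 s

23/10 s


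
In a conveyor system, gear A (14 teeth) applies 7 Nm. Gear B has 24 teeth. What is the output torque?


Given: N1 = 14, N2 = 24, T1 = 7 Nm
Using T2/T1 = N2/N1
T2 = T1 * N2 / N1
T2 = 7 * 24 / 14
T2 = 168 / 14
T2 = 12 Nm

12 Nm


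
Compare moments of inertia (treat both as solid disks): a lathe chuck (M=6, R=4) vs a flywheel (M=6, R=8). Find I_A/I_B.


Given: M1=6 kg, R1=4 m, M2=6 kg, R2=8 m
For a disk: I = (1/2)*M*R^2, so I_A/I_B = (M1*R1^2)/(M2*R2^2)
M1*R1^2 = 6*16 = 96
M2*R2^2 = 6*64 = 384
I_A/I_B = 96/384 = 1/4

1/4


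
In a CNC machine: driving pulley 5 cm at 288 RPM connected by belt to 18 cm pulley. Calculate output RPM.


Given: D1 = 5 cm, w1 = 288 RPM, D2 = 18 cm
Using D1*w1 = D2*w2
w2 = D1*w1 / D2
w2 = 5*288 / 18
w2 = 1440 / 18
w2 = 80 RPM

80 RPM


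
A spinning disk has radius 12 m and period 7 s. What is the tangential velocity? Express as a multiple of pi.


Given: radius r = 12 m, period T = 7 s
Using v = 2*pi*r / T
v = 2*pi*12 / 7
v = 24*pi / 7
v = 24/7*pi m/s

24/7*pi m/s


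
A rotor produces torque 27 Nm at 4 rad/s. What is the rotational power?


Given: tau = 27 Nm, omega = 4 rad/s
Using P = tau * omega
P = 27 * 4
P = 108 W

108 W


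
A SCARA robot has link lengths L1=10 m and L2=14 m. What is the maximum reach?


Given: L1 = 10 m, L2 = 14 m
For a 2-link planar arm, max reach = L1 + L2 (fully extended)
Max reach = 10 + 14
Max reach = 24 m

24 m


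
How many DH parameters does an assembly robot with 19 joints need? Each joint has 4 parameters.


Given: 19 joints, 4 DH parameters per joint (d, theta, a, alpha)
Total DH parameters = number_of_joints * 4
Total = 19 * 4
Total = 76

76


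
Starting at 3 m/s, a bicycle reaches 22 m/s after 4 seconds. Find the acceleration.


Given: initial velocity v0 = 3 m/s, final velocity v = 22 m/s, time t = 4 s
Using a = (v - v0) / t
a = (22 - 3) / 4
a = 19 / 4
a = 19/4 m/s^2

19/4 m/s^2


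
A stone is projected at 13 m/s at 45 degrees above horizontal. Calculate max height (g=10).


Given: v0 = 13 m/s, theta = 45 deg, g = 10 m/s^2
sin^2(45) = 1/2
Using H = v0^2 * sin^2(theta) / (2*g)
H = 13^2 * 1/2 / (2*10)
H = 169 * 1/2 / 20
H = 169/2 / 20
H = 169/40 m

169/40 m


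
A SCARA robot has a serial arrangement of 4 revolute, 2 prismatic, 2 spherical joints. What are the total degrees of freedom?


Given: serial robot with 4 revolute, 2 prismatic, 2 spherical joints
DOF contribution per joint type: revolute=1, prismatic=1, spherical=3, fixed=0
DOF = 4*1 + 2*1 + 2*3
DOF = 12

12


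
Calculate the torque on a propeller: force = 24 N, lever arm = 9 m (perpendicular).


Given: F = 24 N, r = 9 m, angle = 90 deg (perpendicular)
Using tau = F * r * sin(90)
sin(90) = 1
tau = 24 * 9 * 1
tau = 216 Nm

216 Nm


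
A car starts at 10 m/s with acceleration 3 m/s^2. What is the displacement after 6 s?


Given: v0 = 10 m/s, a = 3 m/s^2, t = 6 s
Using s = v0*t + (1/2)*a*t^2
s = 10*6 + (1/2)*3*6^2
s = 60 + (1/2)*108
s = 60 + 54
s = 114

114 m


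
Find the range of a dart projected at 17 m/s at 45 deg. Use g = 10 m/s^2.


Given: v0 = 17 m/s, theta = 45 deg, g = 10 m/s^2
sin(2*45) = sin(90) = 1
Using R = v0^2 * sin(2*theta) / g
R = 17^2 * 1 / 10
R = 289 / 10
R = 289/10 m

289/10 m


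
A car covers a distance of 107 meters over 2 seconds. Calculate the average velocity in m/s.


Given: distance d = 107 m, time t = 2 s
Using v = d / t
v = 107 / 2
v = 107/2 m/s

107/2 m/s


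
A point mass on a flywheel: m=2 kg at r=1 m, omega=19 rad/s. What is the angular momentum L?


Given: m = 2 kg, r = 1 m, omega = 19 rad/s
For a point mass: I = m*r^2
I = 2*1^2 = 2*1 = 2
L = I*omega = 2*19
L = 38 kg*m^2/s

38 kg*m^2/s


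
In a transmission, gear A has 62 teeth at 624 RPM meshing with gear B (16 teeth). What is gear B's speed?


Given: N1 = 62 teeth, w1 = 624 RPM, N2 = 16 teeth
Using N1*w1 = N2*w2
w2 = N1*w1 / N2
w2 = 62*624 / 16
w2 = 38688 / 16
w2 = 2418 RPM

2418 RPM


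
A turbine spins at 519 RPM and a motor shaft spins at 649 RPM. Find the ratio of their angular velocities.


Given: RPM_A = 519, RPM_B = 649
omega = 2*pi*RPM/60, so omega_A/omega_B = RPM_A / RPM_B
omega_A/omega_B = 519 / 649
omega_A/omega_B = 519/649

519/649


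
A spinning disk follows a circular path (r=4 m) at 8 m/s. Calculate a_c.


Given: v = 8 m/s, r = 4 m
Using a_c = v^2 / r
a_c = 8^2 / 4
a_c = 64 / 4
a_c = 16 m/s^2

16 m/s^2


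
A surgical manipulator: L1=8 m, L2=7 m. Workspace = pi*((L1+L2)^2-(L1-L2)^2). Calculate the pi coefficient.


Given: L1 = 8, L2 = 7
(L1+L2)^2 = (15)^2 = 225
(L1-L2)^2 = (1)^2 = 1
Difference = 225 - 1 = 224
This equals 4*L1*L2 = 4*8*7 = 224
Workspace area = 224*pi

224


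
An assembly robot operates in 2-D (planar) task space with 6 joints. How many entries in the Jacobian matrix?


Given: task space dimension = 2, joints = 6
Jacobian is a 2 x 6 matrix
Total entries = rows * columns
Total = 2 * 6
Total = 12

12


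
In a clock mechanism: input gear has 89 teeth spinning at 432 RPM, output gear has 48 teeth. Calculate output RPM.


Given: N1 = 89 teeth, w1 = 432 RPM, N2 = 48 teeth
Using N1*w1 = N2*w2
w2 = N1*w1 / N2
w2 = 89*432 / 48
w2 = 38448 / 48
w2 = 801 RPM

801 RPM


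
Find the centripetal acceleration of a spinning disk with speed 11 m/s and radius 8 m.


Given: v = 11 m/s, r = 8 m
Using a_c = v^2 / r
a_c = 11^2 / 8
a_c = 121 / 8
a_c = 121/8 m/s^2

121/8 m/s^2


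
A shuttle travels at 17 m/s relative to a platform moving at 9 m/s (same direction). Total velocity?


Given: object velocity = 17 m/s, platform velocity = 9 m/s (same direction)
Using classical velocity addition: v_total = v_object + v_platform
v_total = 17 + 9
v_total = 26 m/s

26 m/s


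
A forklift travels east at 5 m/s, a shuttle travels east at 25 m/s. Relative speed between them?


Given: v_A = 5 m/s east, v_B = 25 m/s east
Both move in the same direction; relative speed = |v_A - v_B|
|5 - 25| = |-20|
= 20 m/s

20 m/s


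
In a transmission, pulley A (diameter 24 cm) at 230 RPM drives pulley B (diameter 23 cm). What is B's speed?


Given: D1 = 24 cm, w1 = 230 RPM, D2 = 23 cm
Using D1*w1 = D2*w2
w2 = D1*w1 / D2
w2 = 24*230 / 23
w2 = 5520 / 23
w2 = 240 RPM

240 RPM


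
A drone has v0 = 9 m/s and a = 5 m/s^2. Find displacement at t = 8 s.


Given: v0 = 9 m/s, a = 5 m/s^2, t = 8 s
Using s = v0*t + (1/2)*a*t^2
s = 9*8 + (1/2)*5*8^2
s = 72 + (1/2)*320
s = 72 + 160
s = 232

232 m


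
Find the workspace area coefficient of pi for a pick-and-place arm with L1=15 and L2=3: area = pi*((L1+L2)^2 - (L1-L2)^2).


Given: L1 = 15, L2 = 3
(L1+L2)^2 = (18)^2 = 324
(L1-L2)^2 = (12)^2 = 144
Difference = 324 - 144 = 180
This equals 4*L1*L2 = 4*15*3 = 180
Workspace area = 180*pi

180


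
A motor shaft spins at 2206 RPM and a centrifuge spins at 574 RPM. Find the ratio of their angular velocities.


Given: RPM_A = 2206, RPM_B = 574
omega = 2*pi*RPM/60, so omega_A/omega_B = RPM_A / RPM_B
omega_A/omega_B = 2206 / 574
omega_A/omega_B = 1103/287

1103/287


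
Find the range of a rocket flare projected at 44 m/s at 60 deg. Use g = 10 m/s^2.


Given: v0 = 44 m/s, theta = 60 deg, g = 10 m/s^2
sin(2*60) = sin(120) = sqrt(3)/2
Using R = v0^2 * sin(2*theta) / g
R = 44^2 * (sqrt(3)/2) / 10
R = 1936 * sqrt(3) / 20
R = 484/5*sqrt(3) m

484/5*sqrt(3) m


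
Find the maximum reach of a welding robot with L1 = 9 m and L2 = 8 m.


Given: L1 = 9 m, L2 = 8 m
For a 2-link planar arm, max reach = L1 + L2 (fully extended)
Max reach = 9 + 8
Max reach = 17 m

17 m


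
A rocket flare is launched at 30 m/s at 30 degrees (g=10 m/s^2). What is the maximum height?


Given: v0 = 30 m/s, theta = 30 deg, g = 10 m/s^2
sin^2(30) = 1/4
Using H = v0^2 * sin^2(theta) / (2*g)
H = 30^2 * 1/4 / (2*10)
H = 900 * 1/4 / 20
H = 225 / 20
H = 45/4 m

45/4 m


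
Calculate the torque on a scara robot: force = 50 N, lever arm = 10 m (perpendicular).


Given: F = 50 N, r = 10 m, angle = 90 deg (perpendicular)
Using tau = F * r * sin(90)
sin(90) = 1
tau = 50 * 10 * 1
tau = 500 Nm

500 Nm


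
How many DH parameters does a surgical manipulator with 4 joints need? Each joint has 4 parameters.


Given: 4 joints, 4 DH parameters per joint (d, theta, a, alpha)
Total DH parameters = number_of_joints * 4
Total = 4 * 4
Total = 16

16


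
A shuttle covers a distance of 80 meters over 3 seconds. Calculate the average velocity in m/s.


Given: distance d = 80 m, time t = 3 s
Using v = d / t
v = 80 / 3
v = 80/3 m/s

80/3 m/s


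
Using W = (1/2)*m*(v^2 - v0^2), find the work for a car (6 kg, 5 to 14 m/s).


Given: m = 6 kg, v0 = 5 m/s, v = 14 m/s
Using W = (1/2)*m*(v^2 - v0^2)
v^2 = 14^2 = 196
v0^2 = 5^2 = 25
v^2 - v0^2 = 196 - 25 = 171
W = (1/2)*6*171 = 513 J

513 J


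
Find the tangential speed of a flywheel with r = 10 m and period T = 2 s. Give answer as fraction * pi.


Given: radius r = 10 m, period T = 2 s
Using v = 2*pi*r / T
v = 2*pi*10 / 2
v = 20*pi / 2
v = 10*pi m/s

10*pi m/s


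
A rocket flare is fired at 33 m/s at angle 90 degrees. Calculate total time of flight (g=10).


Given: v0 = 33 m/s, theta = 90 deg, g = 10 m/s^2
sin(90) = 1
Using T = 2*v0*sin(theta) / g
T = 2*33*1 / 10
T = 66 / 10
T = 33/5 s

33/5 s


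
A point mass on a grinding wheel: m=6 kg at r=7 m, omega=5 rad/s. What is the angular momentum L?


Given: m = 6 kg, r = 7 m, omega = 5 rad/s
For a point mass: I = m*r^2
I = 6*7^2 = 6*49 = 294
L = I*omega = 294*5
L = 1470 kg*m^2/s

1470 kg*m^2/s


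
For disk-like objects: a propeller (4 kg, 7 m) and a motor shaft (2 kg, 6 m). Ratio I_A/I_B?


Given: M1=4 kg, R1=7 m, M2=2 kg, R2=6 m
For a disk: I = (1/2)*M*R^2, so I_A/I_B = (M1*R1^2)/(M2*R2^2)
M1*R1^2 = 4*49 = 196
M2*R2^2 = 2*36 = 72
I_A/I_B = 196/72 = 49/18

49/18


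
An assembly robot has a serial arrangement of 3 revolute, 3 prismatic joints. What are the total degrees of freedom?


Given: serial robot with 3 revolute, 3 prismatic joints
DOF contribution per joint type: revolute=1, prismatic=1, spherical=3, fixed=0
DOF = 3*1 + 3*1
DOF = 6

6


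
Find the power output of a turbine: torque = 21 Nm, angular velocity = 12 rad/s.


Given: tau = 21 Nm, omega = 12 rad/s
Using P = tau * omega
P = 21 * 12
P = 252 W

252 W


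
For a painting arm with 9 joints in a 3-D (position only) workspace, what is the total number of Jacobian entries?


Given: task space dimension = 3, joints = 9
Jacobian is a 3 x 9 matrix
Total entries = rows * columns
Total = 3 * 9
Total = 27

27


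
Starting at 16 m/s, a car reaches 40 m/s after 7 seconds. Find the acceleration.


Given: initial velocity v0 = 16 m/s, final velocity v = 40 m/s, time t = 7 s
Using a = (v - v0) / t
a = (40 - 16) / 7
a = 24 / 7
a = 24/7 m/s^2

24/7 m/s^2


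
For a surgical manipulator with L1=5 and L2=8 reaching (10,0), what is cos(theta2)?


Given: L1 = 5, L2 = 8, target (x, y) = (10, 0)
Using cos(theta2) = (x^2 + y^2 - L1^2 - L2^2) / (2*L1*L2)
x^2 + y^2 = 10^2 + 0 = 100
L1^2 + L2^2 = 25 + 64 = 89
Numerator = 100 - 89 = 11
Denominator = 2*5*8 = 80
cos(theta2) = 11/80 = 11/80

11/80


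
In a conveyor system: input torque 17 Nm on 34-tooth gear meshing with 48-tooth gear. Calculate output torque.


Given: N1 = 34, N2 = 48, T1 = 17 Nm
Using T2/T1 = N2/N1
T2 = T1 * N2 / N1
T2 = 17 * 48 / 34
T2 = 816 / 34
T2 = 24 Nm

24 Nm


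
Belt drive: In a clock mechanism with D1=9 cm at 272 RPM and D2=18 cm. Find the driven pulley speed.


Given: D1 = 9 cm, w1 = 272 RPM, D2 = 18 cm
Using D1*w1 = D2*w2
w2 = D1*w1 / D2
w2 = 9*272 / 18
w2 = 2448 / 18
w2 = 136 RPM

136 RPM


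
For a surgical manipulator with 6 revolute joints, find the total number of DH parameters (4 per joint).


Given: 6 joints, 4 DH parameters per joint (d, theta, a, alpha)
Total DH parameters = number_of_joints * 4
Total = 6 * 4
Total = 24

24


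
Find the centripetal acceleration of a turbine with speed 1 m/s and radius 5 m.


Given: v = 1 m/s, r = 5 m
Using a_c = v^2 / r
a_c = 1^2 / 5
a_c = 1 / 5
a_c = 1/5 m/s^2

1/5 m/s^2


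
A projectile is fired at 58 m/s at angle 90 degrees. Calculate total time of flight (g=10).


Given: v0 = 58 m/s, theta = 90 deg, g = 10 m/s^2
sin(90) = 1
Using T = 2*v0*sin(theta) / g
T = 2*58*1 / 10
T = 116 / 10
T = 58/5 s

58/5 s


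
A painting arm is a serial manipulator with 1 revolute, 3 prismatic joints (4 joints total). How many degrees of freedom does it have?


Given: serial robot with 1 revolute, 3 prismatic joints
DOF contribution per joint type: revolute=1, prismatic=1, spherical=3, fixed=0
DOF = 1*1 + 3*1
DOF = 4

4


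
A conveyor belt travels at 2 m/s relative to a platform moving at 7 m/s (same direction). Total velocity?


Given: object velocity = 2 m/s, platform velocity = 7 m/s (same direction)
Using classical velocity addition: v_total = v_object + v_platform
v_total = 2 + 7
v_total = 9 m/s

9 m/s


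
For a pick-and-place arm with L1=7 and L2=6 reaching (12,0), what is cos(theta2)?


Given: L1 = 7, L2 = 6, target (x, y) = (12, 0)
Using cos(theta2) = (x^2 + y^2 - L1^2 - L2^2) / (2*L1*L2)
x^2 + y^2 = 12^2 + 0 = 144
L1^2 + L2^2 = 49 + 36 = 85
Numerator = 144 - 85 = 59
Denominator = 2*7*6 = 84
cos(theta2) = 59/84 = 59/84

59/84


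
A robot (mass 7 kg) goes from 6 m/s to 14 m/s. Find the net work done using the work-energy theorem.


Given: m = 7 kg, v0 = 6 m/s, v = 14 m/s
Using W = (1/2)*m*(v^2 - v0^2)
v^2 = 14^2 = 196
v0^2 = 6^2 = 36
v^2 - v0^2 = 196 - 36 = 160
W = (1/2)*7*160 = 560 J

560 J


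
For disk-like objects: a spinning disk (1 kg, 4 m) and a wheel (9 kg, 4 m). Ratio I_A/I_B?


Given: M1=1 kg, R1=4 m, M2=9 kg, R2=4 m
For a disk: I = (1/2)*M*R^2, so I_A/I_B = (M1*R1^2)/(M2*R2^2)
M1*R1^2 = 1*16 = 16
M2*R2^2 = 9*16 = 144
I_A/I_B = 16/144 = 1/9

1/9


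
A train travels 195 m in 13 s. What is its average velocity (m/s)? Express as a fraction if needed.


Given: distance d = 195 m, time t = 13 s
Using v = d / t
v = 195 / 13
v = 15 m/s

15 m/s


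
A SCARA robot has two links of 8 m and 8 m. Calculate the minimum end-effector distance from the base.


Given: L1 = 8 m, L2 = 8 m
For a 2-link planar arm, min reach = |L1 - L2| (second link folded back)
Min reach = |8 - 8|
Min reach = 0 m

0 m


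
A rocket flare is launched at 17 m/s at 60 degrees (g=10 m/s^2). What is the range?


Given: v0 = 17 m/s, theta = 60 deg, g = 10 m/s^2
sin(2*60) = sin(120) = sqrt(3)/2
Using R = v0^2 * sin(2*theta) / g
R = 17^2 * (sqrt(3)/2) / 10
R = 289 * sqrt(3) / 20
R = 289/20*sqrt(3) m

289/20*sqrt(3) m


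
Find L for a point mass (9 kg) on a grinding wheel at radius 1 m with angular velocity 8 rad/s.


Given: m = 9 kg, r = 1 m, omega = 8 rad/s
For a point mass: I = m*r^2
I = 9*1^2 = 9*1 = 9
L = I*omega = 9*8
L = 72 kg*m^2/s

72 kg*m^2/s


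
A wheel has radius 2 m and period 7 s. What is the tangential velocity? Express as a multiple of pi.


Given: radius r = 2 m, period T = 7 s
Using v = 2*pi*r / T
v = 2*pi*2 / 7
v = 4*pi / 7
v = 4/7*pi m/s

4/7*pi m/s


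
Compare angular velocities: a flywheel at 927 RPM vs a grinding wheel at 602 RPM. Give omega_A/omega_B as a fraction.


Given: RPM_A = 927, RPM_B = 602
omega = 2*pi*RPM/60, so omega_A/omega_B = RPM_A / RPM_B
omega_A/omega_B = 927 / 602
omega_A/omega_B = 927/602

927/602


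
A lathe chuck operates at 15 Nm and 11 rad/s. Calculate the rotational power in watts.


Given: tau = 15 Nm, omega = 11 rad/s
Using P = tau * omega
P = 15 * 11
P = 165 W

165 W


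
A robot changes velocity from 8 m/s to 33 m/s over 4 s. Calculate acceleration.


Given: initial velocity v0 = 8 m/s, final velocity v = 33 m/s, time t = 4 s
Using a = (v - v0) / t
a = (33 - 8) / 4
a = 25 / 4
a = 25/4 m/s^2

25/4 m/s^2


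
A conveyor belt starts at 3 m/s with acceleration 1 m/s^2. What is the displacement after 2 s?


Given: v0 = 3 m/s, a = 1 m/s^2, t = 2 s
Using s = v0*t + (1/2)*a*t^2
s = 3*2 + (1/2)*1*2^2
s = 6 + (1/2)*4
s = 6 + 2
s = 8

8 m


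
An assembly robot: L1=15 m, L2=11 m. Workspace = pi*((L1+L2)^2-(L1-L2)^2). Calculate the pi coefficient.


Given: L1 = 15, L2 = 11
(L1+L2)^2 = (26)^2 = 676
(L1-L2)^2 = (4)^2 = 16
Difference = 676 - 16 = 660
This equals 4*L1*L2 = 4*15*11 = 660
Workspace area = 660*pi

660


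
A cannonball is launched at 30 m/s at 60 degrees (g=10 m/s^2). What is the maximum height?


Given: v0 = 30 m/s, theta = 60 deg, g = 10 m/s^2
sin^2(60) = 3/4
Using H = v0^2 * sin^2(theta) / (2*g)
H = 30^2 * 3/4 / (2*10)
H = 900 * 3/4 / 20
H = 675 / 20
H = 135/4 m

135/4 m


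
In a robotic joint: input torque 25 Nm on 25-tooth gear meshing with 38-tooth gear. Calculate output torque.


Given: N1 = 25, N2 = 38, T1 = 25 Nm
Using T2/T1 = N2/N1
T2 = T1 * N2 / N1
T2 = 25 * 38 / 25
T2 = 950 / 25
T2 = 38 Nm

38 Nm


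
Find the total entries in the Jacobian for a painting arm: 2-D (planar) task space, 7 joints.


Given: task space dimension = 2, joints = 7
Jacobian is a 2 x 7 matrix
Total entries = rows * columns
Total = 2 * 7
Total = 14

14


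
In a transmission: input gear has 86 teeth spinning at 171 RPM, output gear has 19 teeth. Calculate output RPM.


Given: N1 = 86 teeth, w1 = 171 RPM, N2 = 19 teeth
Using N1*w1 = N2*w2
w2 = N1*w1 / N2
w2 = 86*171 / 19
w2 = 14706 / 19
w2 = 774 RPM

774 RPM


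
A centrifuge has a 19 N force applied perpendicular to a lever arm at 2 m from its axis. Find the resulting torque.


Given: F = 19 N, r = 2 m, angle = 90 deg (perpendicular)
Using tau = F * r * sin(90)
sin(90) = 1
tau = 19 * 2 * 1
tau = 38 Nm

38 Nm


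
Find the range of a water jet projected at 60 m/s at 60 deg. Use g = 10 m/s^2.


Given: v0 = 60 m/s, theta = 60 deg, g = 10 m/s^2
sin(2*60) = sin(120) = sqrt(3)/2
Using R = v0^2 * sin(2*theta) / g
R = 60^2 * (sqrt(3)/2) / 10
R = 3600 * sqrt(3) / 20
R = 180*sqrt(3) m

180*sqrt(3) m


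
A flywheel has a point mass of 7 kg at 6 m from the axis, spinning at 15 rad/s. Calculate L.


Given: m = 7 kg, r = 6 m, omega = 15 rad/s
For a point mass: I = m*r^2
I = 7*6^2 = 7*36 = 252
L = I*omega = 252*15
L = 3780 kg*m^2/s

3780 kg*m^2/s


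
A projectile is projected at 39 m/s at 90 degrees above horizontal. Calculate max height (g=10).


Given: v0 = 39 m/s, theta = 90 deg, g = 10 m/s^2
sin^2(90) = 1
Using H = v0^2 * sin^2(theta) / (2*g)
H = 39^2 * 1 / (2*10)
H = 1521 * 1 / 20
H = 1521 / 20
H = 1521/20 m

1521/20 m


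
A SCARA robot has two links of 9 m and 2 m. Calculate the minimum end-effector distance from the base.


Given: L1 = 9 m, L2 = 2 m
For a 2-link planar arm, min reach = |L1 - L2| (second link folded back)
Min reach = |9 - 2|
Min reach = 7 m

7 m


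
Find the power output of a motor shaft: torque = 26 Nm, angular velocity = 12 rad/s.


Given: tau = 26 Nm, omega = 12 rad/s
Using P = tau * omega
P = 26 * 12
P = 312 W

312 W


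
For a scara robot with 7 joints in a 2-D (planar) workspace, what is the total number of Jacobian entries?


Given: task space dimension = 2, joints = 7
Jacobian is a 2 x 7 matrix
Total entries = rows * columns
Total = 2 * 7
Total = 14

14


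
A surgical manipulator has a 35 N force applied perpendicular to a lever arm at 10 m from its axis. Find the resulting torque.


Given: F = 35 N, r = 10 m, angle = 90 deg (perpendicular)
Using tau = F * r * sin(90)
sin(90) = 1
tau = 35 * 10 * 1
tau = 350 Nm

350 Nm


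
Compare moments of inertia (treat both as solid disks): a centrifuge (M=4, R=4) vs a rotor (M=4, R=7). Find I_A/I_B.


Given: M1=4 kg, R1=4 m, M2=4 kg, R2=7 m
For a disk: I = (1/2)*M*R^2, so I_A/I_B = (M1*R1^2)/(M2*R2^2)
M1*R1^2 = 4*16 = 64
M2*R2^2 = 4*49 = 196
I_A/I_B = 64/196 = 16/49

16/49


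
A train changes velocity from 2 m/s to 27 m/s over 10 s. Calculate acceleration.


Given: initial velocity v0 = 2 m/s, final velocity v = 27 m/s, time t = 10 s
Using a = (v - v0) / t
a = (27 - 2) / 10
a = 25 / 10
a = 5/2 m/s^2

5/2 m/s^2


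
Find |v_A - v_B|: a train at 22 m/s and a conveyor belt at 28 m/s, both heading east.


Given: v_A = 22 m/s east, v_B = 28 m/s east
Both move in the same direction; relative speed = |v_A - v_B|
|22 - 28| = |-6|
= 6 m/s

6 m/s


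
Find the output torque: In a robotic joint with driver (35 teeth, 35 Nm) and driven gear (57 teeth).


Given: N1 = 35, N2 = 57, T1 = 35 Nm
Using T2/T1 = N2/N1
T2 = T1 * N2 / N1
T2 = 35 * 57 / 35
T2 = 1995 / 35
T2 = 57 Nm

57 Nm


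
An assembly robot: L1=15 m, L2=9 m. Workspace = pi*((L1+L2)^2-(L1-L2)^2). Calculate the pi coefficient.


Given: L1 = 15, L2 = 9
(L1+L2)^2 = (24)^2 = 576
(L1-L2)^2 = (6)^2 = 36
Difference = 576 - 36 = 540
This equals 4*L1*L2 = 4*15*9 = 540
Workspace area = 540*pi

540


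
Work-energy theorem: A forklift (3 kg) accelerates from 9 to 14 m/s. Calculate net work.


Given: m = 3 kg, v0 = 9 m/s, v = 14 m/s
Using W = (1/2)*m*(v^2 - v0^2)
v^2 = 14^2 = 196
v0^2 = 9^2 = 81
v^2 - v0^2 = 196 - 81 = 115
W = (1/2)*3*115 = 345/2 J

345/2 J


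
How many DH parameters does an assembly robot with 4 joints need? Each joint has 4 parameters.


Given: 4 joints, 4 DH parameters per joint (d, theta, a, alpha)
Total DH parameters = number_of_joints * 4
Total = 4 * 4
Total = 16

16


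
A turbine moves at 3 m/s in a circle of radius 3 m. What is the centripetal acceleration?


Given: v = 3 m/s, r = 3 m
Using a_c = v^2 / r
a_c = 3^2 / 3
a_c = 9 / 3
a_c = 3 m/s^2

3 m/s^2


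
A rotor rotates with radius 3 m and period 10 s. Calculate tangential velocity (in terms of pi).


Given: radius r = 3 m, period T = 10 s
Using v = 2*pi*r / T
v = 2*pi*3 / 10
v = 6*pi / 10
v = 3/5*pi m/s

3/5*pi m/s


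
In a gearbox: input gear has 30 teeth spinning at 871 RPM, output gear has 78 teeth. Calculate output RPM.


Given: N1 = 30 teeth, w1 = 871 RPM, N2 = 78 teeth
Using N1*w1 = N2*w2
w2 = N1*w1 / N2
w2 = 30*871 / 78
w2 = 26130 / 78
w2 = 335 RPM

335 RPM


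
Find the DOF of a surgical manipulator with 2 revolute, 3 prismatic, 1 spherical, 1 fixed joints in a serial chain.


Given: serial robot with 2 revolute, 3 prismatic, 1 spherical, 1 fixed joints
DOF contribution per joint type: revolute=1, prismatic=1, spherical=3, fixed=0
DOF = 2*1 + 3*1 + 1*3 + 1*0
DOF = 8

8


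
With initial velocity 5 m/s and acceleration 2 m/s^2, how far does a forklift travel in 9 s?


Given: v0 = 5 m/s, a = 2 m/s^2, t = 9 s
Using s = v0*t + (1/2)*a*t^2
s = 5*9 + (1/2)*2*9^2
s = 45 + (1/2)*162
s = 45 + 81
s = 126

126 m


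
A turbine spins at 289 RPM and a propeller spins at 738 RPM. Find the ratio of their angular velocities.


Given: RPM_A = 289, RPM_B = 738
omega = 2*pi*RPM/60, so omega_A/omega_B = RPM_A / RPM_B
omega_A/omega_B = 289 / 738
omega_A/omega_B = 289/738

289/738


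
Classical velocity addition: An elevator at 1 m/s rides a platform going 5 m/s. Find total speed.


Given: object velocity = 1 m/s, platform velocity = 5 m/s (same direction)
Using classical velocity addition: v_total = v_object + v_platform
v_total = 1 + 5
v_total = 6 m/s

6 m/s


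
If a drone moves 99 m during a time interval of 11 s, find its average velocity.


Given: distance d = 99 m, time t = 11 s
Using v = d / t
v = 99 / 11
v = 9 m/s

9 m/s


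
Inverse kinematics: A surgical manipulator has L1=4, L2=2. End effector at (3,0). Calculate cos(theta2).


Given: L1 = 4, L2 = 2, target (x, y) = (3, 0)
Using cos(theta2) = (x^2 + y^2 - L1^2 - L2^2) / (2*L1*L2)
x^2 + y^2 = 3^2 + 0 = 9
L1^2 + L2^2 = 16 + 4 = 20
Numerator = 9 - 20 = -11
Denominator = 2*4*2 = 16
cos(theta2) = -11/16 = -11/16

-11/16


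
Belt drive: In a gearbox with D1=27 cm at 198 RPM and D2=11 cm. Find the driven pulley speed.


Given: D1 = 27 cm, w1 = 198 RPM, D2 = 11 cm
Using D1*w1 = D2*w2
w2 = D1*w1 / D2
w2 = 27*198 / 11
w2 = 5346 / 11
w2 = 486 RPM

486 RPM


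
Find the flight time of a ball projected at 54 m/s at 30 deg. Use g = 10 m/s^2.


Given: v0 = 54 m/s, theta = 30 deg, g = 10 m/s^2
sin(30) = 1/2
Using T = 2*v0*sin(theta) / g
T = 2*54*1/2 / 10
T = 54 / 10
T = 27/5 s

27/5 s


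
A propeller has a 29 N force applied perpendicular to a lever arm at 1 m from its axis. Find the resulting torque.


Given: F = 29 N, r = 1 m, angle = 90 deg (perpendicular)
Using tau = F * r * sin(90)
sin(90) = 1
tau = 29 * 1 * 1
tau = 29 Nm

29 Nm


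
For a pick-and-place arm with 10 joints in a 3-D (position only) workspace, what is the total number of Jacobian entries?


Given: task space dimension = 3, joints = 10
Jacobian is a 3 x 10 matrix
Total entries = rows * columns
Total = 3 * 10
Total = 30

30


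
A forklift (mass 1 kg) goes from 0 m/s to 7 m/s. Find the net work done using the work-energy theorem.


Given: m = 1 kg, v0 = 0 m/s, v = 7 m/s
Using W = (1/2)*m*(v^2 - v0^2)
v^2 = 7^2 = 49
v0^2 = 0^2 = 0
v^2 - v0^2 = 49 - 0 = 49
W = (1/2)*1*49 = 49/2 J

49/2 J


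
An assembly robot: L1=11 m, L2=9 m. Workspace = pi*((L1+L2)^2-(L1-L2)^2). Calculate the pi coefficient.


Given: L1 = 11, L2 = 9
(L1+L2)^2 = (20)^2 = 400
(L1-L2)^2 = (2)^2 = 4
Difference = 400 - 4 = 396
This equals 4*L1*L2 = 4*11*9 = 396
Workspace area = 396*pi

396


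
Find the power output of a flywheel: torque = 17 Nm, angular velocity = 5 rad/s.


Given: tau = 17 Nm, omega = 5 rad/s
Using P = tau * omega
P = 17 * 5
P = 85 W

85 W


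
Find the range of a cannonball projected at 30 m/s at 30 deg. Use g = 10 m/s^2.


Given: v0 = 30 m/s, theta = 30 deg, g = 10 m/s^2
sin(2*30) = sin(60) = sqrt(3)/2
Using R = v0^2 * sin(2*theta) / g
R = 30^2 * (sqrt(3)/2) / 10
R = 900 * sqrt(3) / 20
R = 45*sqrt(3) m

45*sqrt(3) m


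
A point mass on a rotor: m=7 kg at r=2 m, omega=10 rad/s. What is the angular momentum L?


Given: m = 7 kg, r = 2 m, omega = 10 rad/s
For a point mass: I = m*r^2
I = 7*2^2 = 7*4 = 28
L = I*omega = 28*10
L = 280 kg*m^2/s

280 kg*m^2/s


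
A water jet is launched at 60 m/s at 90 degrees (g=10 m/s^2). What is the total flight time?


Given: v0 = 60 m/s, theta = 90 deg, g = 10 m/s^2
sin(90) = 1
Using T = 2*v0*sin(theta) / g
T = 2*60*1 / 10
T = 120 / 10
T = 12 s

12 s


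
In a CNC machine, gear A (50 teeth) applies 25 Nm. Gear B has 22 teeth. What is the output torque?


Given: N1 = 50, N2 = 22, T1 = 25 Nm
Using T2/T1 = N2/N1
T2 = T1 * N2 / N1
T2 = 25 * 22 / 50
T2 = 550 / 50
T2 = 11 Nm

11 Nm


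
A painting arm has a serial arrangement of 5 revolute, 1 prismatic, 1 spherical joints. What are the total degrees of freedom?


Given: serial robot with 5 revolute, 1 prismatic, 1 spherical joints
DOF contribution per joint type: revolute=1, prismatic=1, spherical=3, fixed=0
DOF = 5*1 + 1*1 + 1*3
DOF = 9

9


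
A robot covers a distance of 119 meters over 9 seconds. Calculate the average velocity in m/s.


Given: distance d = 119 m, time t = 9 s
Using v = d / t
v = 119 / 9
v = 119/9 m/s

119/9 m/s


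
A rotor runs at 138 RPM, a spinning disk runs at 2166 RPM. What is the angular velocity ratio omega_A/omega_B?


Given: RPM_A = 138, RPM_B = 2166
omega = 2*pi*RPM/60, so omega_A/omega_B = RPM_A / RPM_B
omega_A/omega_B = 138 / 2166
omega_A/omega_B = 23/361

23/361


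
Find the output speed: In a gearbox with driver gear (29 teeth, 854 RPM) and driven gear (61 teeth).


Given: N1 = 29 teeth, w1 = 854 RPM, N2 = 61 teeth
Using N1*w1 = N2*w2
w2 = N1*w1 / N2
w2 = 29*854 / 61
w2 = 24766 / 61
w2 = 406 RPM

406 RPM


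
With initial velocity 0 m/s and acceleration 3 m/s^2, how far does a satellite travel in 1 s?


Given: v0 = 0 m/s, a = 3 m/s^2, t = 1 s
Using s = v0*t + (1/2)*a*t^2
s = 0*1 + (1/2)*3*1^2
s = 0 + (1/2)*3
s = 0 + 3/2
s = 3/2

3/2 m


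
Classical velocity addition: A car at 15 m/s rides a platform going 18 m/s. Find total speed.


Given: object velocity = 15 m/s, platform velocity = 18 m/s (same direction)
Using classical velocity addition: v_total = v_object + v_platform
v_total = 15 + 18
v_total = 33 m/s

33 m/s


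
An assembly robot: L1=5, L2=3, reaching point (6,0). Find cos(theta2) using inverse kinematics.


Given: L1 = 5, L2 = 3, target (x, y) = (6, 0)
Using cos(theta2) = (x^2 + y^2 - L1^2 - L2^2) / (2*L1*L2)
x^2 + y^2 = 6^2 + 0 = 36
L1^2 + L2^2 = 25 + 9 = 34
Numerator = 36 - 34 = 2
Denominator = 2*5*3 = 30
cos(theta2) = 2/30 = 1/15

1/15


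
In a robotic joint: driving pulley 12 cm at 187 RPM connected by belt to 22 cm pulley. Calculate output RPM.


Given: D1 = 12 cm, w1 = 187 RPM, D2 = 22 cm
Using D1*w1 = D2*w2
w2 = D1*w1 / D2
w2 = 12*187 / 22
w2 = 2244 / 22
w2 = 102 RPM

102 RPM


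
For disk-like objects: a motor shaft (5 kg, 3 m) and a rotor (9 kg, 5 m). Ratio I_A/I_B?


Given: M1=5 kg, R1=3 m, M2=9 kg, R2=5 m
For a disk: I = (1/2)*M*R^2, so I_A/I_B = (M1*R1^2)/(M2*R2^2)
M1*R1^2 = 5*9 = 45
M2*R2^2 = 9*25 = 225
I_A/I_B = 45/225 = 1/5

1/5


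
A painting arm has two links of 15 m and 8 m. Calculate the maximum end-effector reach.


Given: L1 = 15 m, L2 = 8 m
For a 2-link planar arm, max reach = L1 + L2 (fully extended)
Max reach = 15 + 8
Max reach = 23 m

23 m


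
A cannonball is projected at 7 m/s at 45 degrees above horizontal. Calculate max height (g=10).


Given: v0 = 7 m/s, theta = 45 deg, g = 10 m/s^2
sin^2(45) = 1/2
Using H = v0^2 * sin^2(theta) / (2*g)
H = 7^2 * 1/2 / (2*10)
H = 49 * 1/2 / 20
H = 49/2 / 20
H = 49/40 m

49/40 m


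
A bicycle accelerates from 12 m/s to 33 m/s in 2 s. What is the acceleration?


Given: initial velocity v0 = 12 m/s, final velocity v = 33 m/s, time t = 2 s
Using a = (v - v0) / t
a = (33 - 12) / 2
a = 21 / 2
a = 21/2 m/s^2

21/2 m/s^2


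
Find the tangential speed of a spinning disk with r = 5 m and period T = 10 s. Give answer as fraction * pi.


Given: radius r = 5 m, period T = 10 s
Using v = 2*pi*r / T
v = 2*pi*5 / 10
v = 10*pi / 10
v = 1*pi m/s

1*pi m/s


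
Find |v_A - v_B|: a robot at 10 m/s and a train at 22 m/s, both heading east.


Given: v_A = 10 m/s east, v_B = 22 m/s east
Both move in the same direction; relative speed = |v_A - v_B|
|10 - 22| = |-12|
= 12 m/s

12 m/s


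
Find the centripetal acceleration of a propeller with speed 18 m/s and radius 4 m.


Given: v = 18 m/s, r = 4 m
Using a_c = v^2 / r
a_c = 18^2 / 4
a_c = 324 / 4
a_c = 81 m/s^2

81 m/s^2


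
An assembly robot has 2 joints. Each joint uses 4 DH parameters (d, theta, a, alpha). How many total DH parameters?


Given: 2 joints, 4 DH parameters per joint (d, theta, a, alpha)
Total DH parameters = number_of_joints * 4
Total = 2 * 4
Total = 8

8


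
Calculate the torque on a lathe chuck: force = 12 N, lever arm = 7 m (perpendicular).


Given: F = 12 N, r = 7 m, angle = 90 deg (perpendicular)
Using tau = F * r * sin(90)
sin(90) = 1
tau = 12 * 7 * 1
tau = 84 Nm

84 Nm


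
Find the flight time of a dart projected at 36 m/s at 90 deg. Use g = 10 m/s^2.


Given: v0 = 36 m/s, theta = 90 deg, g = 10 m/s^2
sin(90) = 1
Using T = 2*v0*sin(theta) / g
T = 2*36*1 / 10
T = 72 / 10
T = 36/5 s

36/5 s


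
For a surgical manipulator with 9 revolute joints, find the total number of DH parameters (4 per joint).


Given: 9 joints, 4 DH parameters per joint (d, theta, a, alpha)
Total DH parameters = number_of_joints * 4
Total = 9 * 4
Total = 36

36


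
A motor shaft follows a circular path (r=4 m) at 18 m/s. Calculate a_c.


Given: v = 18 m/s, r = 4 m
Using a_c = v^2 / r
a_c = 18^2 / 4
a_c = 324 / 4
a_c = 81 m/s^2

81 m/s^2
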